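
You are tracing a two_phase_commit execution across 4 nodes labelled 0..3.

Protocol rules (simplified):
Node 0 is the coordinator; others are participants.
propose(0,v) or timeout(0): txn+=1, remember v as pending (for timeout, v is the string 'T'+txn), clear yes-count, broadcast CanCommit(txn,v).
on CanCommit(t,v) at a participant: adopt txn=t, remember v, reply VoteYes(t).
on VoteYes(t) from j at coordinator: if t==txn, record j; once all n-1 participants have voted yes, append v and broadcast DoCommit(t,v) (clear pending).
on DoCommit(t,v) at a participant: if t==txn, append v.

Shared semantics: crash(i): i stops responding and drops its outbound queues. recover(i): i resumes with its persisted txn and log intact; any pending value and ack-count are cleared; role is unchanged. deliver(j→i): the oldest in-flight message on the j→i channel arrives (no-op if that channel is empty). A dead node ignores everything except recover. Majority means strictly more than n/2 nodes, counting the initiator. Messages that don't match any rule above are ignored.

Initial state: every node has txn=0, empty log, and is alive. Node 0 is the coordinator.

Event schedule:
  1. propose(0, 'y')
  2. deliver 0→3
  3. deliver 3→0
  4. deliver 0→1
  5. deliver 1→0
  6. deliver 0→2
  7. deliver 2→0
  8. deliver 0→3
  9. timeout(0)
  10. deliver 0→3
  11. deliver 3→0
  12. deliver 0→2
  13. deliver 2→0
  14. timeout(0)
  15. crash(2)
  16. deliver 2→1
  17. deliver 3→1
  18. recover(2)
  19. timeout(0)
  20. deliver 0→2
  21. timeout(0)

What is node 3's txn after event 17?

2

step 1 propose(0,'y'): 0={coor,t=1,log=-}
step 2 deliver 0→3: 3={part,t=1,log=-}
step 3 deliver 3→0: —
step 4 deliver 0→1: 1={part,t=1,log=-}
step 5 deliver 1→0: —
step 6 deliver 0→2: 2={part,t=1,log=-}
step 7 deliver 2→0: 0={coor,t=1,log=y}
step 8 deliver 0→3: 3={part,t=1,log=y}
step 9 timeout(0): 0={coor,t=2,log=y}
step 10 deliver 0→3: 3={part,t=2,log=y}
step 11 deliver 3→0: —
step 12 deliver 0→2: 2={part,t=1,log=y}
step 13 deliver 2→0: —
step 14 timeout(0): 0={coor,t=3,log=y}
step 15 crash(2): 2={✗part,t=1,log=y}
step 16 deliver 2→1: —
step 17 deliver 3→1: —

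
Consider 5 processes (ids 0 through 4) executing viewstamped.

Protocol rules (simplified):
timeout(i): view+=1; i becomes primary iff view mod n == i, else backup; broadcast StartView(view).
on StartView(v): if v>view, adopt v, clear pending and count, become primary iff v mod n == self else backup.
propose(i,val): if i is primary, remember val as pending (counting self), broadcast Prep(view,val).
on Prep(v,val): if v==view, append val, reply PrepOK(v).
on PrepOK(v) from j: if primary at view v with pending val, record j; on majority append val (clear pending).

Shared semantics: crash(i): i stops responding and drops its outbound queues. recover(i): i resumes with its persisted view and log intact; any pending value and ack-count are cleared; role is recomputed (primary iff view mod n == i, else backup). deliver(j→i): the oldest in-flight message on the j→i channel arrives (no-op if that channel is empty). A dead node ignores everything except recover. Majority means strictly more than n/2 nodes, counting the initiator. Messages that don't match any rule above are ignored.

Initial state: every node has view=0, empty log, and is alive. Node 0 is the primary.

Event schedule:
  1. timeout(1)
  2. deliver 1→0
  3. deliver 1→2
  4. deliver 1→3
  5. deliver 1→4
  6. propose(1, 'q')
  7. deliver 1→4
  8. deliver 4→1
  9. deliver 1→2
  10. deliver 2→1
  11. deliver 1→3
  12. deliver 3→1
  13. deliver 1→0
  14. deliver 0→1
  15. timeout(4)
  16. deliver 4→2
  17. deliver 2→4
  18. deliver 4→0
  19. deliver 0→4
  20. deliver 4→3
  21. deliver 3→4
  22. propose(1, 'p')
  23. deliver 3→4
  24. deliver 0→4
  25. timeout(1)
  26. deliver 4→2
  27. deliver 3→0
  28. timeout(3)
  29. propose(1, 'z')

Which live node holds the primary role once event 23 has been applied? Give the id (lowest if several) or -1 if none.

1. timeout(1):  <1:prim v1 ->
2. deliver 1→0:  <0:back v1 ->
3. deliver 1→2:  <2:back v1 ->
4. deliver 1→3:  <3:back v1 ->
5. deliver 1→4:  <4:back v1 ->
6. propose(1,'q'):  nop
7. deliver 1→4:  <4:back v1 q>
8. deliver 4→1:  nop
9. deliver 1→2:  <2:back v1 q>
10. deliver 2→1:  <1:prim v1 q>
11. deliver 1→3:  <3:back v1 q>
12. deliver 3→1:  nop
13. deliver 1→0:  <0:back v1 q>
14. deliver 0→1:  nop
15. timeout(4):  <4:back v2 q>
16. deliver 4→2:  <2:prim v2 q>
17. deliver 2→4:  nop
18. deliver 4→0:  <0:back v2 q>
19. deliver 0→4:  nop
20. deliver 4→3:  <3:back v2 q>
21. deliver 3→4:  nop
22. propose(1,'p'):  nop
23. deliver 3→4:  nop

1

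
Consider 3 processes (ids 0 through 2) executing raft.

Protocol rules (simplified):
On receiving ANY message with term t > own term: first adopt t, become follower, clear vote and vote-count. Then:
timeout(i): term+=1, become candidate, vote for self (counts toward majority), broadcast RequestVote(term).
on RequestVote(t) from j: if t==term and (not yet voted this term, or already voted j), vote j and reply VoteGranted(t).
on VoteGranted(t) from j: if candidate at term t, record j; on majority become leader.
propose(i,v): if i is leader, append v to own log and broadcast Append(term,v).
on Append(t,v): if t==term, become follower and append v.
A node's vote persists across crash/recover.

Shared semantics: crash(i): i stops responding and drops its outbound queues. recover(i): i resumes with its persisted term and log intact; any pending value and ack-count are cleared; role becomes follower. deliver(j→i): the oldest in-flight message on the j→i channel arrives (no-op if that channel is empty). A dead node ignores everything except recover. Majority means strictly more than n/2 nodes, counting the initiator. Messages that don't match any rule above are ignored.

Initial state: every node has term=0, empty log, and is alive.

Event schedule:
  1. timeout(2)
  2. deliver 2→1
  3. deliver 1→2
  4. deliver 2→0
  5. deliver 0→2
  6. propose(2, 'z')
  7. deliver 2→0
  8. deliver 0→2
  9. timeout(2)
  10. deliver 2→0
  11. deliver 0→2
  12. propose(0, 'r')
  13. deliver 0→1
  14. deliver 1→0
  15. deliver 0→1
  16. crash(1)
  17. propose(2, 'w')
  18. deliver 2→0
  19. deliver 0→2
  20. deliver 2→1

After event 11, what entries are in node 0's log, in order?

z

1. timeout(2):  <2:cand t1 ->
2. deliver 2→1:  <1:foll t1 ->
3. deliver 1→2:  <2:lead t1 ->
4. deliver 2→0:  <0:foll t1 ->
5. deliver 0→2:  nop
6. propose(2,'z'):  <2:lead t1 z>
7. deliver 2→0:  <0:foll t1 z>
8. deliver 0→2:  nop
9. timeout(2):  <2:cand t2 z>
10. deliver 2→0:  <0:foll t2 z>
11. deliver 0→2:  <2:lead t2 z>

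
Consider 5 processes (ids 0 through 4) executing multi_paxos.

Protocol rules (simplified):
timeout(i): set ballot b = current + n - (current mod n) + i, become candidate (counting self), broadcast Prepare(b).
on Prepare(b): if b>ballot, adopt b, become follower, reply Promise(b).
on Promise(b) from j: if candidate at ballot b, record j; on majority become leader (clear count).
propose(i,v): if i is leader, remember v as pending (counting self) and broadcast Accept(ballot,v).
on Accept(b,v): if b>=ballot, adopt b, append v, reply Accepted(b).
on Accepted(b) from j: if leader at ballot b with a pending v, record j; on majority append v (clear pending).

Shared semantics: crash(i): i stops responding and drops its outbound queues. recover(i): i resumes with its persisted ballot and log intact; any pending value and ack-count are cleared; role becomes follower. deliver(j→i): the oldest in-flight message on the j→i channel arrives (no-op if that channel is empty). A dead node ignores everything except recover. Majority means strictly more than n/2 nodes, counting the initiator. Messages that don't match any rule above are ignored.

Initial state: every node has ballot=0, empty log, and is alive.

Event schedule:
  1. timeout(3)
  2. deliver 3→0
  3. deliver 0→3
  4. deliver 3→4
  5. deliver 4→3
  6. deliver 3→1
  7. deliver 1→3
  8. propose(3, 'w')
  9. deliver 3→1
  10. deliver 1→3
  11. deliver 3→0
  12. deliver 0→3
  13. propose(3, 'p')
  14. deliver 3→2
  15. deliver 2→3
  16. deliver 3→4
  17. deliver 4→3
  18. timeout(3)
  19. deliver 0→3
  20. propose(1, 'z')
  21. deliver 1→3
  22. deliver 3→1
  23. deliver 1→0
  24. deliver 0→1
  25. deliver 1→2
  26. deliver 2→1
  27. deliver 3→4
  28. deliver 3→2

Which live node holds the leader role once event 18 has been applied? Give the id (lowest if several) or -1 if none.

-1

after 1 — timeout(3): n3:cand/b8/[-]
after 2 — deliver 3→0: n0:foll/b8/[-]
after 3 — deliver 0→3: ·
after 4 — deliver 3→4: n4:foll/b8/[-]
after 5 — deliver 4→3: n3:lead/b8/[-]
after 6 — deliver 3→1: n1:foll/b8/[-]
after 7 — deliver 1→3: ·
after 8 — propose(3,'w'): ·
after 9 — deliver 3→1: n1:foll/b8/[w]
after 10 — deliver 1→3: ·
after 11 — deliver 3→0: n0:foll/b8/[w]
after 12 — deliver 0→3: n3:lead/b8/[w]
after 13 — propose(3,'p'): ·
after 14 — deliver 3→2: n2:foll/b8/[-]
after 15 — deliver 2→3: ·
after 16 — deliver 3→4: n4:foll/b8/[w]
after 17 — deliver 4→3: ·
after 18 — timeout(3): n3:cand/b13/[w]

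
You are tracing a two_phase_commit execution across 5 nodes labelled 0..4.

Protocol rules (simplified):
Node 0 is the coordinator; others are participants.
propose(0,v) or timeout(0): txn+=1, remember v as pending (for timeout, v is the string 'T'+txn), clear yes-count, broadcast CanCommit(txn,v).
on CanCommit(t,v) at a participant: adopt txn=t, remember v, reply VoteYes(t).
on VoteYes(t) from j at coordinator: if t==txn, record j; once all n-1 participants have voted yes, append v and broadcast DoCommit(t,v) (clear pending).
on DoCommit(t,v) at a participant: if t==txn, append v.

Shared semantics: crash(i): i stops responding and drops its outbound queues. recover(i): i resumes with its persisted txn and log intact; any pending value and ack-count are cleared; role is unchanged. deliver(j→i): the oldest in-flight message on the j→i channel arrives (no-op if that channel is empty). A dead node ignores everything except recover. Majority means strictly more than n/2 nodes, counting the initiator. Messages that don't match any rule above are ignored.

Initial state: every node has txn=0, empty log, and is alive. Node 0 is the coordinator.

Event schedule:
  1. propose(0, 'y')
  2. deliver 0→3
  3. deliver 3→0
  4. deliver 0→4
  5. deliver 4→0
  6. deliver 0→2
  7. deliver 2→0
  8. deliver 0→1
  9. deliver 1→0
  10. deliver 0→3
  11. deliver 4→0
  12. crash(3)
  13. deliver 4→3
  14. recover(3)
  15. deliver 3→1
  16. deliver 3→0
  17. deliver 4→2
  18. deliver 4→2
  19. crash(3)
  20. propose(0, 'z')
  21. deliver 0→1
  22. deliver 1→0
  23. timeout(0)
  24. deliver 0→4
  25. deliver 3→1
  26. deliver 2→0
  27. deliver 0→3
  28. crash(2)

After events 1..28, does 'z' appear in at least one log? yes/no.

no

1. propose(0,'y'):  <0:coor t1 ->
2. deliver 0→3:  <3:part t1 ->
3. deliver 3→0:  nop
4. deliver 0→4:  <4:part t1 ->
5. deliver 4→0:  nop
6. deliver 0→2:  <2:part t1 ->
7. deliver 2→0:  nop
8. deliver 0→1:  <1:part t1 ->
9. deliver 1→0:  <0:coor t1 y>
10. deliver 0→3:  <3:part t1 y>
11. deliver 4→0:  nop
12. crash(3):  <3:✗part t1 y>
13. deliver 4→3:  nop
14. recover(3):  <3:part t1 y>
15. deliver 3→1:  nop
16. deliver 3→0:  nop
17. deliver 4→2:  nop
18. deliver 4→2:  nop
19. crash(3):  <3:✗part t1 y>
20. propose(0,'z'):  <0:coor t2 y>
21. deliver 0→1:  <1:part t1 y>
22. deliver 1→0:  nop
23. timeout(0):  <0:coor t3 y>
24. deliver 0→4:  <4:part t1 y>
25. deliver 3→1:  nop
26. deliver 2→0:  nop
27. deliver 0→3:  nop
28. crash(2):  <2:✗part t1 ->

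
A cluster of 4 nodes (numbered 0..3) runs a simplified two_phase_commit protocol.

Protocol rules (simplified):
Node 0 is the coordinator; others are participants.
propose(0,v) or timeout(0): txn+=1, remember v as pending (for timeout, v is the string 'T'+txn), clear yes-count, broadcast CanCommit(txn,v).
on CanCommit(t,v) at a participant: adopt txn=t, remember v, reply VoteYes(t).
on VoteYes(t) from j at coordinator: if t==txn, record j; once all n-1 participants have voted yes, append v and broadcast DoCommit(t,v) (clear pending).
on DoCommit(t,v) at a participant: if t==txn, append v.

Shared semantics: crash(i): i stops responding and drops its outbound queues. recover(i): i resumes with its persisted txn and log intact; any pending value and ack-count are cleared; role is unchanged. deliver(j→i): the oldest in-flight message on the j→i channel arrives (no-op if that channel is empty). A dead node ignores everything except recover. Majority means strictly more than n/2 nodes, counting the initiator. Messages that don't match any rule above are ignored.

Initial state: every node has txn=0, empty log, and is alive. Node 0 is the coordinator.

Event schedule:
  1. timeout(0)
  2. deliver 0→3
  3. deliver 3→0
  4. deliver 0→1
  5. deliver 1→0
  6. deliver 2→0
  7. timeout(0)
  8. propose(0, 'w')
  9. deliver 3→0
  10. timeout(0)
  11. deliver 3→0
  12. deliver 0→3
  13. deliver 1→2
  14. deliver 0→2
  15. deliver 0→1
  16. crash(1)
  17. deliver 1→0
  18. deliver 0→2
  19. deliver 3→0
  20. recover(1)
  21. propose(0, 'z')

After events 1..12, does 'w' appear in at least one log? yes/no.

no

1. timeout(0):  <0:coor t1 ->
2. deliver 0→3:  <3:part t1 ->
3. deliver 3→0:  nop
4. deliver 0→1:  <1:part t1 ->
5. deliver 1→0:  nop
6. deliver 2→0:  nop
7. timeout(0):  <0:coor t2 ->
8. propose(0,'w'):  <0:coor t3 ->
9. deliver 3→0:  nop
10. timeout(0):  <0:coor t4 ->
11. deliver 3→0:  nop
12. deliver 0→3:  <3:part t2 ->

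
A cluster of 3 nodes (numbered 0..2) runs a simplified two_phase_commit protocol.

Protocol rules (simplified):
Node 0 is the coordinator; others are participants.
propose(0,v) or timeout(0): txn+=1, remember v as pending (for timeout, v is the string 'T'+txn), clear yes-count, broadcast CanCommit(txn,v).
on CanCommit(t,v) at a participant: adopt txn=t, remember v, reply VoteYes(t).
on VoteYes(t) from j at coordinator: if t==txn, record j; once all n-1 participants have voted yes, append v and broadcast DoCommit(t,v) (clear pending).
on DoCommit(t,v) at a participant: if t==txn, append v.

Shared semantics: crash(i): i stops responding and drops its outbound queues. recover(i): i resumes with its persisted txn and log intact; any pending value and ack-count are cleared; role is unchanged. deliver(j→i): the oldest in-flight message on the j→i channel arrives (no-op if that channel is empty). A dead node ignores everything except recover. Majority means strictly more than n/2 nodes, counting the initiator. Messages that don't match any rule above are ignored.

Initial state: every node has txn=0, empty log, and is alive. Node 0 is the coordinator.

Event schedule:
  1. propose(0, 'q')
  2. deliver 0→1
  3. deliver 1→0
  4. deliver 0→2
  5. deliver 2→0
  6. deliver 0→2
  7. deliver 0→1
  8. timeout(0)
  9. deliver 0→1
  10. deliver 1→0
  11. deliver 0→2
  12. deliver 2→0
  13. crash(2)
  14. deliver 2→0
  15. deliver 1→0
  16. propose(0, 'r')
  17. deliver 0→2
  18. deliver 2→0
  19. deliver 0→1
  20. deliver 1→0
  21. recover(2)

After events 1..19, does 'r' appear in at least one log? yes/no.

no

step 1 propose(0,'q'): 0={coor,t=1,log=-}
step 2 deliver 0→1: 1={part,t=1,log=-}
step 3 deliver 1→0: —
step 4 deliver 0→2: 2={part,t=1,log=-}
step 5 deliver 2→0: 0={coor,t=1,log=q}
step 6 deliver 0→2: 2={part,t=1,log=q}
step 7 deliver 0→1: 1={part,t=1,log=q}
step 8 timeout(0): 0={coor,t=2,log=q}
step 9 deliver 0→1: 1={part,t=2,log=q}
step 10 deliver 1→0: —
step 11 deliver 0→2: 2={part,t=2,log=q}
step 12 deliver 2→0: 0={coor,t=2,log=q,T2}
step 13 crash(2): 2={✗part,t=2,log=q}
step 14 deliver 2→0: —
step 15 deliver 1→0: —
step 16 propose(0,'r'): 0={coor,t=3,log=q,T2}
step 17 deliver 0→2: —
step 18 deliver 2→0: —
step 19 deliver 0→1: 1={part,t=2,log=q,T2}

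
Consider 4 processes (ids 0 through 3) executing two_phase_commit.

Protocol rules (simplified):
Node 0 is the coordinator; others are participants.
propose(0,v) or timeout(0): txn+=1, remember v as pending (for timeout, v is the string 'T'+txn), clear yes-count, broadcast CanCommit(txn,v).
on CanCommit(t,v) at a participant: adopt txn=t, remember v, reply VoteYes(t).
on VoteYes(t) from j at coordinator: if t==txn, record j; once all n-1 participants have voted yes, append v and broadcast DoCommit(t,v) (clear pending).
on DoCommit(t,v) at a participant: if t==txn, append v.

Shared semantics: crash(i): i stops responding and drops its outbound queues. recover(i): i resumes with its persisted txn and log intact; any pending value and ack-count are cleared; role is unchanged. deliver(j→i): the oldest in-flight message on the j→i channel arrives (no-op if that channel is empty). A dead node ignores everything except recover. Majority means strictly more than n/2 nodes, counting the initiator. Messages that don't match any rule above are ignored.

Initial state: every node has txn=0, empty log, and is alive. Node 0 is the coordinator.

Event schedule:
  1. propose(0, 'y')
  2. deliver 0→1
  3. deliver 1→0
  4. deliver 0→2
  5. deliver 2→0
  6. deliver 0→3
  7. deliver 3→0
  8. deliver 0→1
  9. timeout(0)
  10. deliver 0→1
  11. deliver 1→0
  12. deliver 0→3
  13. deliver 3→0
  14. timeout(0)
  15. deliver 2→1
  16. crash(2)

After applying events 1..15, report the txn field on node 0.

e1 propose(0,'y'): 0[coor,t=1,-]
e2 deliver 0→1: 1[part,t=1,-]
e3 deliver 1→0: ·
e4 deliver 0→2: 2[part,t=1,-]
e5 deliver 2→0: ·
e6 deliver 0→3: 3[part,t=1,-]
e7 deliver 3→0: 0[coor,t=1,y]
e8 deliver 0→1: 1[part,t=1,y]
e9 timeout(0): 0[coor,t=2,y]
e10 deliver 0→1: 1[part,t=2,y]
e11 deliver 1→0: ·
e12 deliver 0→3: 3[part,t=1,y]
e13 deliver 3→0: ·
e14 timeout(0): 0[coor,t=3,y]
e15 deliver 2→1: ·

3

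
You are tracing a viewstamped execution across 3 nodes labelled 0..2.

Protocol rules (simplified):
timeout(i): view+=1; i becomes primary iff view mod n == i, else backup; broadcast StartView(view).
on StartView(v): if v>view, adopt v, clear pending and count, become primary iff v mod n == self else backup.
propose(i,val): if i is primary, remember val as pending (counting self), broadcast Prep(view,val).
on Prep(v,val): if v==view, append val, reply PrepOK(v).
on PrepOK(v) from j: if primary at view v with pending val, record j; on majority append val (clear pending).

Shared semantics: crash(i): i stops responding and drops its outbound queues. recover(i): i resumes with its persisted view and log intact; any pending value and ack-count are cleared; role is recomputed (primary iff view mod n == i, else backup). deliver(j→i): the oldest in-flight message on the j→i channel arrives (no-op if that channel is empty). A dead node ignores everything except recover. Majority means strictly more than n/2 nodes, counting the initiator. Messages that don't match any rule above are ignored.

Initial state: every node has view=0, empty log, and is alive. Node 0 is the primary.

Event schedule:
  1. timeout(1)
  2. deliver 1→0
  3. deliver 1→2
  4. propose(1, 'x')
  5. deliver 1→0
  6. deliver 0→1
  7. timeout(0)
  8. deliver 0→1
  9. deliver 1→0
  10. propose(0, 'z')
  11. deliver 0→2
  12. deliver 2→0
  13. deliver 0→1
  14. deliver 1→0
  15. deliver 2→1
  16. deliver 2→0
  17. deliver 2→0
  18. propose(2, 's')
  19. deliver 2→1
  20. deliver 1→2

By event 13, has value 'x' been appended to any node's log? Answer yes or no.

after 1 — timeout(1): n1:prim/v1/[-]
after 2 — deliver 1→0: n0:back/v1/[-]
after 3 — deliver 1→2: n2:back/v1/[-]
after 4 — propose(1,'x'): ·
after 5 — deliver 1→0: n0:back/v1/[x]
after 6 — deliver 0→1: n1:prim/v1/[x]
after 7 — timeout(0): n0:back/v2/[x]
after 8 — deliver 0→1: n1:back/v2/[x]
after 9 — deliver 1→0: ·
after 10 — propose(0,'z'): ·
after 11 — deliver 0→2: n2:prim/v2/[-]
after 12 — deliver 2→0: ·
after 13 — deliver 0→1: ·

yes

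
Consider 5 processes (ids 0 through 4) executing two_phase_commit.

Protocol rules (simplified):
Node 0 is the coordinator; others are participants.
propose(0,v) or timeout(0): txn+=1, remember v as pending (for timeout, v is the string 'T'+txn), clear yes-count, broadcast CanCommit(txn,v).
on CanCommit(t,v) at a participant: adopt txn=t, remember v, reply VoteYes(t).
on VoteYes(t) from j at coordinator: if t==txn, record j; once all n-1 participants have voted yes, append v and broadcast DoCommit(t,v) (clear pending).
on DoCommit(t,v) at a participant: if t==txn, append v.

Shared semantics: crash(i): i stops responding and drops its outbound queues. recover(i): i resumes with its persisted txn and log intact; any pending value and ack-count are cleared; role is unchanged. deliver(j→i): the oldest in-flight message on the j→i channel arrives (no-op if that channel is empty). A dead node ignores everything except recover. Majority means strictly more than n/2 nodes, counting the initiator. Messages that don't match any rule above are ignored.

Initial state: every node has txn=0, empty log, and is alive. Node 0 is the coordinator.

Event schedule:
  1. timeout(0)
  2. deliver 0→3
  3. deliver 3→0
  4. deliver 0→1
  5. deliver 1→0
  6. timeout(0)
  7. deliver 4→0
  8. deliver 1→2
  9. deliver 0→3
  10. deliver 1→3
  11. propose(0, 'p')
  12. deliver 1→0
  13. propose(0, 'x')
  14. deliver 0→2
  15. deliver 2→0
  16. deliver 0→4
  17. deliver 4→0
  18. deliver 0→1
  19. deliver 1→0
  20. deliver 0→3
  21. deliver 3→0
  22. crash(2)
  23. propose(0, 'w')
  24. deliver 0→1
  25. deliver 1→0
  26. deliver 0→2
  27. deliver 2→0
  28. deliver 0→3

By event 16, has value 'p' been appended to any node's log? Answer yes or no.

1. timeout(0):  <0:coor t1 ->
2. deliver 0→3:  <3:part t1 ->
3. deliver 3→0:  nop
4. deliver 0→1:  <1:part t1 ->
5. deliver 1→0:  nop
6. timeout(0):  <0:coor t2 ->
7. deliver 4→0:  nop
8. deliver 1→2:  nop
9. deliver 0→3:  <3:part t2 ->
10. deliver 1→3:  nop
11. propose(0,'p'):  <0:coor t3 ->
12. deliver 1→0:  nop
13. propose(0,'x'):  <0:coor t4 ->
14. deliver 0→2:  <2:part t1 ->
15. deliver 2→0:  nop
16. deliver 0→4:  <4:part t1 ->

no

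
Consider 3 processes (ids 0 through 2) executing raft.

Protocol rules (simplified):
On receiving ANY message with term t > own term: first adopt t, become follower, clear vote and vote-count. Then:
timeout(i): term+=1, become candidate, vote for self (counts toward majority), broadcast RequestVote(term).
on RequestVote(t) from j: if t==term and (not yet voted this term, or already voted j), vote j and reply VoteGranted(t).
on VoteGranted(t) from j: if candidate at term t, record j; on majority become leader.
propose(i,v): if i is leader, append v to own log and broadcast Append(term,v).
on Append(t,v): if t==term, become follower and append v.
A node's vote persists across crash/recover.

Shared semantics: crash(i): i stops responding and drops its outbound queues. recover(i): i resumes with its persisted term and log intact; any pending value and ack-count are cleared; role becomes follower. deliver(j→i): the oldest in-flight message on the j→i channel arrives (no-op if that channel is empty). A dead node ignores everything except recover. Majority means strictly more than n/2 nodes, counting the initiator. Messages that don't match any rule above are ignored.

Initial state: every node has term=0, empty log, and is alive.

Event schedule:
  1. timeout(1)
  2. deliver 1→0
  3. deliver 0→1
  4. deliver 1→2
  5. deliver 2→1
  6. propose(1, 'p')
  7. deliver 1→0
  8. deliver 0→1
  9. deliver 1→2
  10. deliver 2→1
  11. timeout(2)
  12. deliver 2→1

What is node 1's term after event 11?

1

1. timeout(1):  <1:cand t1 ->
2. deliver 1→0:  <0:foll t1 ->
3. deliver 0→1:  <1:lead t1 ->
4. deliver 1→2:  <2:foll t1 ->
5. deliver 2→1:  nop
6. propose(1,'p'):  <1:lead t1 p>
7. deliver 1→0:  <0:foll t1 p>
8. deliver 0→1:  nop
9. deliver 1→2:  <2:foll t1 p>
10. deliver 2→1:  nop
11. timeout(2):  <2:cand t2 p>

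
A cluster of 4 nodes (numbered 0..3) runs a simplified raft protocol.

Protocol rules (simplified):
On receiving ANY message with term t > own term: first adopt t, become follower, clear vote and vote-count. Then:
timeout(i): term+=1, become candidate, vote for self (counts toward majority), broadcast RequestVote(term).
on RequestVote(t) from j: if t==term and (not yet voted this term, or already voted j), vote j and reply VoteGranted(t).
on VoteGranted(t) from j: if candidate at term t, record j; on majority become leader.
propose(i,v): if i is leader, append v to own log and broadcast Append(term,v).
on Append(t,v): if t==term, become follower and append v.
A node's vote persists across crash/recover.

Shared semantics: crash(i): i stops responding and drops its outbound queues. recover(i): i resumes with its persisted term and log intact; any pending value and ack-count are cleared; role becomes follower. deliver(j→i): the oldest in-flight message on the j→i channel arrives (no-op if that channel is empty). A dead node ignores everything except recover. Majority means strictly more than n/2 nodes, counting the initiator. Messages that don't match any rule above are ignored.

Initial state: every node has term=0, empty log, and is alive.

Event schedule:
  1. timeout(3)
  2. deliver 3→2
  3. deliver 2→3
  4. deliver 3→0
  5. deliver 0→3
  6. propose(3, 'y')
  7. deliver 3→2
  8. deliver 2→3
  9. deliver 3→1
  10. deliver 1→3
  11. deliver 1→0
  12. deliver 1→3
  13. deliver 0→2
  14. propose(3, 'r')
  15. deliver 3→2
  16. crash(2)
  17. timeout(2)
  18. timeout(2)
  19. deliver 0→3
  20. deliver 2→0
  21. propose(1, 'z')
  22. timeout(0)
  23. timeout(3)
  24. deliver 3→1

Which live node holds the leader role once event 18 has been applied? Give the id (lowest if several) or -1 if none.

3

[1] timeout(3) → N3(cand t1 [-])
[2] deliver 3→2 → N2(foll t1 [-])
[3] deliver 2→3 → ∅
[4] deliver 3→0 → N0(foll t1 [-])
[5] deliver 0→3 → N3(lead t1 [-])
[6] propose(3,'y') → N3(lead t1 [y])
[7] deliver 3→2 → N2(foll t1 [y])
[8] deliver 2→3 → ∅
[9] deliver 3→1 → N1(foll t1 [-])
[10] deliver 1→3 → ∅
[11] deliver 1→0 → ∅
[12] deliver 1→3 → ∅
[13] deliver 0→2 → ∅
[14] propose(3,'r') → N3(lead t1 [y,r])
[15] deliver 3→2 → N2(foll t1 [y,r])
[16] crash(2) → N2(✗foll t1 [y,r])
[17] timeout(2) → ∅
[18] timeout(2) → ∅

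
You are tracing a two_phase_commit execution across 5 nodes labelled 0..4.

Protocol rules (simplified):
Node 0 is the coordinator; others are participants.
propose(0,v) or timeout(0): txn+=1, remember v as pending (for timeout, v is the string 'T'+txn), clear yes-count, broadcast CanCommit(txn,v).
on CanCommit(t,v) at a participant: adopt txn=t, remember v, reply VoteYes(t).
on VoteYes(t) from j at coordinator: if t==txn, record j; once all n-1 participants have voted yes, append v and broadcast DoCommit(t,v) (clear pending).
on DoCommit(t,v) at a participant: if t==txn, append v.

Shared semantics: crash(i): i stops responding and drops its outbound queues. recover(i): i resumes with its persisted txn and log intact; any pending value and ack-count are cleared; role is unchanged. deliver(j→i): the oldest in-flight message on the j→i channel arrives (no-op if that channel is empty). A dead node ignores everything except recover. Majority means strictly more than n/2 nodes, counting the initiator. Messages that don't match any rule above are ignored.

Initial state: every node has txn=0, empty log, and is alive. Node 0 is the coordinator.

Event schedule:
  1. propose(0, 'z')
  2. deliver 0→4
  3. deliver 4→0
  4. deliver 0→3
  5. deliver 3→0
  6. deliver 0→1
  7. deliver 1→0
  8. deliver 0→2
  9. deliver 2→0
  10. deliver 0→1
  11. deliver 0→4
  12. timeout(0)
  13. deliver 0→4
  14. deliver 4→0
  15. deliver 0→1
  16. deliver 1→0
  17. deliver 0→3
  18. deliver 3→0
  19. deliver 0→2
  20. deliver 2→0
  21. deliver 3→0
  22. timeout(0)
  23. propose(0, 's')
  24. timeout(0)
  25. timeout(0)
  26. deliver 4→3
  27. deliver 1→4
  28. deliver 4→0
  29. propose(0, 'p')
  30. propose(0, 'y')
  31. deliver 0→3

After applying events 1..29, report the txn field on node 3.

[1] propose(0,'z') → N0(coor t1 [-])
[2] deliver 0→4 → N4(part t1 [-])
[3] deliver 4→0 → ∅
[4] deliver 0→3 → N3(part t1 [-])
[5] deliver 3→0 → ∅
[6] deliver 0→1 → N1(part t1 [-])
[7] deliver 1→0 → ∅
[8] deliver 0→2 → N2(part t1 [-])
[9] deliver 2→0 → N0(coor t1 [z])
[10] deliver 0→1 → N1(part t1 [z])
[11] deliver 0→4 → N4(part t1 [z])
[12] timeout(0) → N0(coor t2 [z])
[13] deliver 0→4 → N4(part t2 [z])
[14] deliver 4→0 → ∅
[15] deliver 0→1 → N1(part t2 [z])
[16] deliver 1→0 → ∅
[17] deliver 0→3 → N3(part t1 [z])
[18] deliver 3→0 → ∅
[19] deliver 0→2 → N2(part t1 [z])
[20] deliver 2→0 → ∅
[21] deliver 3→0 → ∅
[22] timeout(0) → N0(coor t3 [z])
[23] propose(0,'s') → N0(coor t4 [z])
[24] timeout(0) → N0(coor t5 [z])
[25] timeout(0) → N0(coor t6 [z])
[26] deliver 4→3 → ∅
[27] deliver 1→4 → ∅
[28] deliver 4→0 → ∅
[29] propose(0,'p') → N0(coor t7 [z])

1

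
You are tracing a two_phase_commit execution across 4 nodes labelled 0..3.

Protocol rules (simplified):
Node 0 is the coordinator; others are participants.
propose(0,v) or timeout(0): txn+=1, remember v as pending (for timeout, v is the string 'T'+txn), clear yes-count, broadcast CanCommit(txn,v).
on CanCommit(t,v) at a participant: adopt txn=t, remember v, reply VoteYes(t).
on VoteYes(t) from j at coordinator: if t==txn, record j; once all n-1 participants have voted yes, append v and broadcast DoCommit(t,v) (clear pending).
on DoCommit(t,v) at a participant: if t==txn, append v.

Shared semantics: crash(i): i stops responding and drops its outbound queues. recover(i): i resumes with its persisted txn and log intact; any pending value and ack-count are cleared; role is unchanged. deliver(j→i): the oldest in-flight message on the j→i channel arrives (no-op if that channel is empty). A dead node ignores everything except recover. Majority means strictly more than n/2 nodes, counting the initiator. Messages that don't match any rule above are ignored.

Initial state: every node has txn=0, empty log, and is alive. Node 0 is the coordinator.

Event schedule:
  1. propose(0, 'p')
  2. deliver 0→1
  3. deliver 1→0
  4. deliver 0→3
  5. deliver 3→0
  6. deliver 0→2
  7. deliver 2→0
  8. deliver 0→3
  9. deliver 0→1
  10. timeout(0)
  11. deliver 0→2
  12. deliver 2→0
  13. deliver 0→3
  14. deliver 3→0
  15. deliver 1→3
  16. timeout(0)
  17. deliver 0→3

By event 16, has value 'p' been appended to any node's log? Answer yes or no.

yes

after 1 — propose(0,'p'): n0:coor/t1/[-]
after 2 — deliver 0→1: n1:part/t1/[-]
after 3 — deliver 1→0: ·
after 4 — deliver 0→3: n3:part/t1/[-]
after 5 — deliver 3→0: ·
after 6 — deliver 0→2: n2:part/t1/[-]
after 7 — deliver 2→0: n0:coor/t1/[p]
after 8 — deliver 0→3: n3:part/t1/[p]
after 9 — deliver 0→1: n1:part/t1/[p]
after 10 — timeout(0): n0:coor/t2/[p]
after 11 — deliver 0→2: n2:part/t1/[p]
after 12 — deliver 2→0: ·
after 13 — deliver 0→3: n3:part/t2/[p]
after 14 — deliver 3→0: ·
after 15 — deliver 1→3: ·
after 16 — timeout(0): n0:coor/t3/[p]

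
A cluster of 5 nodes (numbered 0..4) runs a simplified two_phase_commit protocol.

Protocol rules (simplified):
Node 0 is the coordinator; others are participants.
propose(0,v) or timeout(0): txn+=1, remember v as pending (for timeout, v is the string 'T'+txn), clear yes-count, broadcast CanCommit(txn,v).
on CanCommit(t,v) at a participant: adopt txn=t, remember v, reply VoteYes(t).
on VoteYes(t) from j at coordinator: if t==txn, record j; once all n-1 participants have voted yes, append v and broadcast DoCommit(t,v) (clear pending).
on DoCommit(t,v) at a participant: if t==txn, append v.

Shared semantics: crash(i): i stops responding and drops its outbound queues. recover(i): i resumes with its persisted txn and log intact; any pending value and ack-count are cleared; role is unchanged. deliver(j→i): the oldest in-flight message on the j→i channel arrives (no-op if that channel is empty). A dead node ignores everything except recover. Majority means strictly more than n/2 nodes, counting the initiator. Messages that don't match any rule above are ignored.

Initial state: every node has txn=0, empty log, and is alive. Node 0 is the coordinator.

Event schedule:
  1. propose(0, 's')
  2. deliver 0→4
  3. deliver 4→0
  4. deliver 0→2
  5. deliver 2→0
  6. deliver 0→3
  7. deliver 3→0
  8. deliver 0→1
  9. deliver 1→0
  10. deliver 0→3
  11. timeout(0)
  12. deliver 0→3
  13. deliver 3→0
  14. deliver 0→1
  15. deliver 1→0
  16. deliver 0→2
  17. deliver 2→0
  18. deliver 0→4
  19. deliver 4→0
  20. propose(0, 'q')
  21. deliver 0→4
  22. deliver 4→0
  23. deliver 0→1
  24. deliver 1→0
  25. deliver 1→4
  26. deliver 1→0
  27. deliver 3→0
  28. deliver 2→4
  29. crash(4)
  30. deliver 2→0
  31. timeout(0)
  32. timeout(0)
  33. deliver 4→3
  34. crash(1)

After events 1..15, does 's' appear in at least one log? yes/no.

yes

1. propose(0,'s'):  <0:coor t1 ->
2. deliver 0→4:  <4:part t1 ->
3. deliver 4→0:  nop
4. deliver 0→2:  <2:part t1 ->
5. deliver 2→0:  nop
6. deliver 0→3:  <3:part t1 ->
7. deliver 3→0:  nop
8. deliver 0→1:  <1:part t1 ->
9. deliver 1→0:  <0:coor t1 s>
10. deliver 0→3:  <3:part t1 s>
11. timeout(0):  <0:coor t2 s>
12. deliver 0→3:  <3:part t2 s>
13. deliver 3→0:  nop
14. deliver 0→1:  <1:part t1 s>
15. deliver 1→0:  nop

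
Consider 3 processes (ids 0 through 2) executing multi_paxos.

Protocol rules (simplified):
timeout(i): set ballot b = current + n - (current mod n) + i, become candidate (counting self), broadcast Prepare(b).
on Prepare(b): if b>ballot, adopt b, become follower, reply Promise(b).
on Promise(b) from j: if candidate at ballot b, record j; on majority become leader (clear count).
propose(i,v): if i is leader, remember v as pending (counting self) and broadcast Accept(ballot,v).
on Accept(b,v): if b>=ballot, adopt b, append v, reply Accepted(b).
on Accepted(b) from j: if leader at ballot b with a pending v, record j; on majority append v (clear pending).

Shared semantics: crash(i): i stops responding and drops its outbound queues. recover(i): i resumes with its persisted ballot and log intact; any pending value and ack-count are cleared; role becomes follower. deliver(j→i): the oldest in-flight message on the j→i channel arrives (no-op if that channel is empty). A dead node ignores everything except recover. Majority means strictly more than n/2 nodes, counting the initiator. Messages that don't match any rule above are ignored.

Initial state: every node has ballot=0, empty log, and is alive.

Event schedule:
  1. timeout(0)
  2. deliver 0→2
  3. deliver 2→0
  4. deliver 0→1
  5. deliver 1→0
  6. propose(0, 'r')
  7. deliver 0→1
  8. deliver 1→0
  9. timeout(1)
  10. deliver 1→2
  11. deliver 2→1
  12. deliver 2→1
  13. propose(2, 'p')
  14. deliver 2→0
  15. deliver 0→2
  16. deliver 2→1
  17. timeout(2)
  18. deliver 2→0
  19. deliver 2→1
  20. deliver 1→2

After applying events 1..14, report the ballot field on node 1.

7

[1] timeout(0) → N0(cand b3 [-])
[2] deliver 0→2 → N2(foll b3 [-])
[3] deliver 2→0 → N0(lead b3 [-])
[4] deliver 0→1 → N1(foll b3 [-])
[5] deliver 1→0 → ∅
[6] propose(0,'r') → ∅
[7] deliver 0→1 → N1(foll b3 [r])
[8] deliver 1→0 → N0(lead b3 [r])
[9] timeout(1) → N1(cand b7 [r])
[10] deliver 1→2 → N2(foll b7 [-])
[11] deliver 2→1 → N1(lead b7 [r])
[12] deliver 2→1 → ∅
[13] propose(2,'p') → ∅
[14] deliver 2→0 → ∅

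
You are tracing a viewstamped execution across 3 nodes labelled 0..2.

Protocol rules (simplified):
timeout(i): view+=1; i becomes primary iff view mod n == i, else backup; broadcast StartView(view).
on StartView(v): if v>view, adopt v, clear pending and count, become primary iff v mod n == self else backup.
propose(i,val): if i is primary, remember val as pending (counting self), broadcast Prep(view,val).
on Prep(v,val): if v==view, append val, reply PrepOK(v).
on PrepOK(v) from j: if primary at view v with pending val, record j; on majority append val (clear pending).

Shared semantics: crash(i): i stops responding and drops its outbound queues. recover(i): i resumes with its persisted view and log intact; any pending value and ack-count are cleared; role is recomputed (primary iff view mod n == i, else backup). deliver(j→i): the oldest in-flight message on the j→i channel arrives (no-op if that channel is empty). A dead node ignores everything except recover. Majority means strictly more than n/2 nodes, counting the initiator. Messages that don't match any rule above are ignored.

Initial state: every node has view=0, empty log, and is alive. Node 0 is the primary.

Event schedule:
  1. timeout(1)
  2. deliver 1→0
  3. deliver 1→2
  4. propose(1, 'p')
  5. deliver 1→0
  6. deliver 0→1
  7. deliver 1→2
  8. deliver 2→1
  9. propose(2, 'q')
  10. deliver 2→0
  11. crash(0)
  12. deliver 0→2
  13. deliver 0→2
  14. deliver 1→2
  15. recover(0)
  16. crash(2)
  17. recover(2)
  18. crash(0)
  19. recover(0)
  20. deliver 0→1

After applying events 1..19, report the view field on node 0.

[1] timeout(1) → N1(prim v1 [-])
[2] deliver 1→0 → N0(back v1 [-])
[3] deliver 1→2 → N2(back v1 [-])
[4] propose(1,'p') → ∅
[5] deliver 1→0 → N0(back v1 [p])
[6] deliver 0→1 → N1(prim v1 [p])
[7] deliver 1→2 → N2(back v1 [p])
[8] deliver 2→1 → ∅
[9] propose(2,'q') → ∅
[10] deliver 2→0 → ∅
[11] crash(0) → N0(✗back v1 [p])
[12] deliver 0→2 → ∅
[13] deliver 0→2 → ∅
[14] deliver 1→2 → ∅
[15] recover(0) → N0(back v1 [p])
[16] crash(2) → N2(✗back v1 [p])
[17] recover(2) → N2(back v1 [p])
[18] crash(0) → N0(✗back v1 [p])
[19] recover(0) → N0(back v1 [p])

1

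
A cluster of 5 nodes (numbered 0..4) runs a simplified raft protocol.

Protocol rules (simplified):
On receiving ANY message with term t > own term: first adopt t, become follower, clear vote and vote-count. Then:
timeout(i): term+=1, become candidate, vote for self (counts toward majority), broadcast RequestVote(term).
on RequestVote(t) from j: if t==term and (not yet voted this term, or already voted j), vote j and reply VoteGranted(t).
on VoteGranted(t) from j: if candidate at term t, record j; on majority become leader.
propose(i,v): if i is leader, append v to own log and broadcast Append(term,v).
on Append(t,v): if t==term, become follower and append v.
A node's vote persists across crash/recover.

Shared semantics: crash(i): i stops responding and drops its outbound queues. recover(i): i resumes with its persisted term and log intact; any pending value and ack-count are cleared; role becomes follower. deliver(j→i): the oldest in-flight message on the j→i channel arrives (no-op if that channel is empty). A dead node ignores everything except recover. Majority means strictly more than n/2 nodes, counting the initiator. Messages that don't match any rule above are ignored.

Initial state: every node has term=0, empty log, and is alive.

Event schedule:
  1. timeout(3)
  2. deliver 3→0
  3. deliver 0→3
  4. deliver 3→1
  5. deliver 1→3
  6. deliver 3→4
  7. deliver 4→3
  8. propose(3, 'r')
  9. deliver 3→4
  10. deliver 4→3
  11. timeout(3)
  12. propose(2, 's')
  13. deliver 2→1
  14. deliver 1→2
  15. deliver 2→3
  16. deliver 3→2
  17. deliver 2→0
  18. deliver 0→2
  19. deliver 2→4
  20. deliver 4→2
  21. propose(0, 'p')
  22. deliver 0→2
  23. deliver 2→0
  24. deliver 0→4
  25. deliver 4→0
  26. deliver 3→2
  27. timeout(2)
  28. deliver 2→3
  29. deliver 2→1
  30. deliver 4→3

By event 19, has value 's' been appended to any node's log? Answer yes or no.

step 1 timeout(3): 3={cand,t=1,log=-}
step 2 deliver 3→0: 0={foll,t=1,log=-}
step 3 deliver 0→3: —
step 4 deliver 3→1: 1={foll,t=1,log=-}
step 5 deliver 1→3: 3={lead,t=1,log=-}
step 6 deliver 3→4: 4={foll,t=1,log=-}
step 7 deliver 4→3: —
step 8 propose(3,'r'): 3={lead,t=1,log=r}
step 9 deliver 3→4: 4={foll,t=1,log=r}
step 10 deliver 4→3: —
step 11 timeout(3): 3={cand,t=2,log=r}
step 12 propose(2,'s'): —
step 13 deliver 2→1: —
step 14 deliver 1→2: —
step 15 deliver 2→3: —
step 16 deliver 3→2: 2={foll,t=1,log=-}
step 17 deliver 2→0: —
step 18 deliver 0→2: —
step 19 deliver 2→4: —

no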